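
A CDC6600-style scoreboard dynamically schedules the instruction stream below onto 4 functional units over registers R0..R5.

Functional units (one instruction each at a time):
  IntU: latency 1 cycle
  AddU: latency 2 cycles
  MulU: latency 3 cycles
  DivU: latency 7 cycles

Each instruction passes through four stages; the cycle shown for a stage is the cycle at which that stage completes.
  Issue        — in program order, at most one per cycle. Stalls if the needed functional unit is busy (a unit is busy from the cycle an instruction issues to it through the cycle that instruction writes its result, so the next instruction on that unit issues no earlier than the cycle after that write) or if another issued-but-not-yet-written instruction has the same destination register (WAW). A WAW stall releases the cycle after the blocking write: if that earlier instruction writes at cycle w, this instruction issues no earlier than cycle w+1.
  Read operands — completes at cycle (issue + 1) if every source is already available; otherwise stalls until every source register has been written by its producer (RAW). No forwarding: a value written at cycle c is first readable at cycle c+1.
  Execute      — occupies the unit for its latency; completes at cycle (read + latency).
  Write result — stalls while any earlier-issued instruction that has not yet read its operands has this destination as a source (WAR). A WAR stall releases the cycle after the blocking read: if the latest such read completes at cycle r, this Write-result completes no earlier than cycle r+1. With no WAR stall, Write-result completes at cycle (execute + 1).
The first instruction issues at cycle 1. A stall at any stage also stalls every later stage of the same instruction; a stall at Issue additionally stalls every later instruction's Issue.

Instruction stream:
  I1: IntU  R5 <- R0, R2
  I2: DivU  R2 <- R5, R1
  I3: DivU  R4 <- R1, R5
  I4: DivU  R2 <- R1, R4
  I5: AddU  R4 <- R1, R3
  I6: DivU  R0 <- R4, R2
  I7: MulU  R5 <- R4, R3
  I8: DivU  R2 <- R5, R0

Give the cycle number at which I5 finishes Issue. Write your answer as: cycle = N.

c1: I1 issues→IntU
c2: I1 reads, I2 issues→DivU
c3: I1 exec-done
c4: I1 writes R5
c5: I2 reads
c12: I2 exec-done
c13: I2 writes R2
c14: I3 issues→DivU
c15: I3 reads
c22: I3 exec-done
c23: I3 writes R4
c24: I4 issues→DivU
c25: I4 reads, I5 issues→AddU
c26: I5 reads
c28: I5 exec-done
c29: I5 writes R4
c32: I4 exec-done
c33: I4 writes R2
c34: I6 issues→DivU
c35: I6 reads, I7 issues→MulU
c36: I7 reads
c39: I7 exec-done
c40: I7 writes R5
c42: I6 exec-done
c43: I6 writes R0
c44: I8 issues→DivU
c45: I8 reads
c52: I8 exec-done
c53: I8 writes R2

cycle = 25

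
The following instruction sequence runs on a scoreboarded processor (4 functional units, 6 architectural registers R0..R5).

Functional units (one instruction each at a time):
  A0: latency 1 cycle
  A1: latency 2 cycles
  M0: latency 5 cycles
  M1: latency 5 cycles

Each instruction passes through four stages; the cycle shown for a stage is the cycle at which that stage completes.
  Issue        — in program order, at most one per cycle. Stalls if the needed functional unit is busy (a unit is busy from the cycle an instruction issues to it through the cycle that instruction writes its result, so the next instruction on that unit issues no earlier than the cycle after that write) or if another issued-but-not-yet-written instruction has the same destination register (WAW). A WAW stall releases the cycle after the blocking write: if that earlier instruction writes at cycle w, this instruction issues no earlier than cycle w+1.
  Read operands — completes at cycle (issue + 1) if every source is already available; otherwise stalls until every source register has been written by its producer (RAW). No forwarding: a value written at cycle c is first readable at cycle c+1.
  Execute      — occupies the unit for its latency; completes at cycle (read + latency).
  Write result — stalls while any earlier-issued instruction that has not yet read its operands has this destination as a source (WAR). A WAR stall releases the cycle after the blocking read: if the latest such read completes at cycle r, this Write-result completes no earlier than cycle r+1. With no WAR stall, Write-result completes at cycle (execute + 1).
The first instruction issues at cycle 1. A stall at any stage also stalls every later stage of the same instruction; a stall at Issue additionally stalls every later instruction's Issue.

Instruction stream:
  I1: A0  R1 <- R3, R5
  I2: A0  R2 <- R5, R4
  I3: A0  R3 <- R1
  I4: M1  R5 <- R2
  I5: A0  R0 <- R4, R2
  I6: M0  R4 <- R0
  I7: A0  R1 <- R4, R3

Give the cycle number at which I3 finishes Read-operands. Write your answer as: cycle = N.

I1  is:1  ro:2  ex:3  wr:4
I2  is:5  ro:6  ex:7  wr:8  — struct: A0 busy until I1 writes@4
I3  is:9  ro:10  ex:11  wr:12  — struct: A0 busy until I2 writes@8
I4  is:10  ro:11  ex:16  wr:17
I5  is:13  ro:14  ex:15  wr:16  — struct: A0 busy until I3 writes@12
I6  is:14  ro:17  ex:22  wr:23  — RAW R0: wait I5 write@16
I7  is:17  ro:24  ex:25  wr:26  — struct: A0 busy until I5 writes@16, RAW R4: wait I6 write@23

cycle = 10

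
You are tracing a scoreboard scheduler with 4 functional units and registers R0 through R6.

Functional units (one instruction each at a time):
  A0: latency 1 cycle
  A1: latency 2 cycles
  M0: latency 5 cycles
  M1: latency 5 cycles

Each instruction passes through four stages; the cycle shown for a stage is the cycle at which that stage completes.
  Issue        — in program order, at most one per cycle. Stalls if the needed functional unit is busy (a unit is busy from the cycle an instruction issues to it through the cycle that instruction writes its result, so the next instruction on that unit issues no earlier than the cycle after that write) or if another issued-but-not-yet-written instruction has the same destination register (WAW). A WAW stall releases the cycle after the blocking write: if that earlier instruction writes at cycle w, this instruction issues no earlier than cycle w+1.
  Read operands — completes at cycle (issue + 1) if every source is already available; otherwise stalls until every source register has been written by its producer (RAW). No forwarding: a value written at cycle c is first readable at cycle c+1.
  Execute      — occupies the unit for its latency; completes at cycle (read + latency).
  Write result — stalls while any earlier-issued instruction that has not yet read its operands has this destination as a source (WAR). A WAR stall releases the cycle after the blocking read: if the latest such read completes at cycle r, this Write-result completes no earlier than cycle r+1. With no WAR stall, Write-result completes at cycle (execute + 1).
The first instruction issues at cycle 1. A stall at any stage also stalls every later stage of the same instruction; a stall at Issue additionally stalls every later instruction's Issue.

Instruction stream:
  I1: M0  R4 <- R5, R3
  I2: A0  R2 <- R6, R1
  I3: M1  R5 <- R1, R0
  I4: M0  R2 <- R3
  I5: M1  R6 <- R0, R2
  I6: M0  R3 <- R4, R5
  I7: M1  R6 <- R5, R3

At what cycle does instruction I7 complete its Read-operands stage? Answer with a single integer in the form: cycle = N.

  I1 | 1 | 2 | 7 | 8
  I2 | 2 | 3 | 4 | 5
  I3 | 3 | 4 | 9 | 10
  I4 | 9 | 10 | 15 | 16   struct: M0 busy until I1 writes@8
  I5 | 11 | 17 | 22 | 23   struct: M1 busy until I3 writes@10 · RAW R2: wait I4 write@16
  I6 | 17 | 18 | 23 | 24   struct: M0 busy until I4 writes@16
  I7 | 24 | 25 | 30 | 31   struct: M1 busy until I5 writes@23

cycle = 25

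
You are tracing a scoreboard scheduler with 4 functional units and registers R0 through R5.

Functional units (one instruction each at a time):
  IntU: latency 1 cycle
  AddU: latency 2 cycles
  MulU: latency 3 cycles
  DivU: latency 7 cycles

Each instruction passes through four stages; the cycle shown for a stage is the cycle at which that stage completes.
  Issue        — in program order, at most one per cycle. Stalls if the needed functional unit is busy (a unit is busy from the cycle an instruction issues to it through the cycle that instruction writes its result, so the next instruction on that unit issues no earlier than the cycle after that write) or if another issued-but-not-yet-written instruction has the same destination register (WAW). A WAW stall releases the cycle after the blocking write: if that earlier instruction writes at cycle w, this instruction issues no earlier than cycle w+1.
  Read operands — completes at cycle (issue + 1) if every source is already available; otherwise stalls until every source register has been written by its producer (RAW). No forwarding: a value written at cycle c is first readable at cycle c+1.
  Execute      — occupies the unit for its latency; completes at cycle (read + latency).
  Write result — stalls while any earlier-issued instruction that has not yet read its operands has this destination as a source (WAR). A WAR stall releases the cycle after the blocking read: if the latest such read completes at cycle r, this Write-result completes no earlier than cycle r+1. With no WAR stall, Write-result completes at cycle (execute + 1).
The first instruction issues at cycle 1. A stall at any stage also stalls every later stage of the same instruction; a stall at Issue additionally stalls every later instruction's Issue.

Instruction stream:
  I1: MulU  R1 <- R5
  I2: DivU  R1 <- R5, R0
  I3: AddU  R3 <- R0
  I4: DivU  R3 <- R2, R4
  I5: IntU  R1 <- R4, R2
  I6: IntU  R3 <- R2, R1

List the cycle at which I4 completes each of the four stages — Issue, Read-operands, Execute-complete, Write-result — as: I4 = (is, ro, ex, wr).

I4 = (17, 18, 25, 26)

I1: IS=1 RO=2 EX=5 WR=6
I2: IS=7 RO=8 EX=15 WR=16  [WAW R1: wait I1 write@6]
I3: IS=8 RO=9 EX=11 WR=12
I4: IS=17 RO=18 EX=25 WR=26  [struct: DivU busy until I2 writes@16]
I5: IS=18 RO=19 EX=20 WR=21
I6: IS=27 RO=28 EX=29 WR=30  [WAW R3: wait I4 write@26]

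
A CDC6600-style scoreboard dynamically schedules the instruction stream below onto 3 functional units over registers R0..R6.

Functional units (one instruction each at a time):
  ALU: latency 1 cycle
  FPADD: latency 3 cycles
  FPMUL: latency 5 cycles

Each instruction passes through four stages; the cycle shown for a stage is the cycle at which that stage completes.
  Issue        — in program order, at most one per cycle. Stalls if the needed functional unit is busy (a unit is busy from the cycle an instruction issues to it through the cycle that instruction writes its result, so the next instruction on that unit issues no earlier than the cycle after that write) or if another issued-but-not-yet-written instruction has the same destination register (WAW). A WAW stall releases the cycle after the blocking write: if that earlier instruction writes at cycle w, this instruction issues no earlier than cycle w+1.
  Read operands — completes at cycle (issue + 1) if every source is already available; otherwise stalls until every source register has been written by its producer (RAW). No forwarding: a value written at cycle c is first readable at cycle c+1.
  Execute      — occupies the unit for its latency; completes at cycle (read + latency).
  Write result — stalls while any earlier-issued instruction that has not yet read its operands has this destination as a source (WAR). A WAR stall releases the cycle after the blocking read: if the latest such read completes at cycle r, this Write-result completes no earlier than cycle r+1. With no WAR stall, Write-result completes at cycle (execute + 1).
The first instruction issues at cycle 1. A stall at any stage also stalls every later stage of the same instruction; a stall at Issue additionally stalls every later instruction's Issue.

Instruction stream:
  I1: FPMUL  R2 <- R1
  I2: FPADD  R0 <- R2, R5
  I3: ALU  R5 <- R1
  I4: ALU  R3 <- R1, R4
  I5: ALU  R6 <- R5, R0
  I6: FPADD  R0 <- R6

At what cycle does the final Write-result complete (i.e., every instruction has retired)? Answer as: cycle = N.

cycle = 23

[1] I1 dispatched to FPMUL
[2] I1 operands ready | I2 dispatched to FPADD
[3] I3 dispatched to ALU
[4] I3 operands ready
[5] I3 complete
[7] I1 complete
[8] R2←I1
[9] I2 operands ready
[10] R5←I3
[11] I4 dispatched to ALU
[12] I2 complete | I4 operands ready
[13] R0←I2 | I4 complete
[14] R3←I4
[15] I5 dispatched to ALU
[16] I5 operands ready | I6 dispatched to FPADD
[17] I5 complete
[18] R6←I5
[19] I6 operands ready
[22] I6 complete
[23] R0←I6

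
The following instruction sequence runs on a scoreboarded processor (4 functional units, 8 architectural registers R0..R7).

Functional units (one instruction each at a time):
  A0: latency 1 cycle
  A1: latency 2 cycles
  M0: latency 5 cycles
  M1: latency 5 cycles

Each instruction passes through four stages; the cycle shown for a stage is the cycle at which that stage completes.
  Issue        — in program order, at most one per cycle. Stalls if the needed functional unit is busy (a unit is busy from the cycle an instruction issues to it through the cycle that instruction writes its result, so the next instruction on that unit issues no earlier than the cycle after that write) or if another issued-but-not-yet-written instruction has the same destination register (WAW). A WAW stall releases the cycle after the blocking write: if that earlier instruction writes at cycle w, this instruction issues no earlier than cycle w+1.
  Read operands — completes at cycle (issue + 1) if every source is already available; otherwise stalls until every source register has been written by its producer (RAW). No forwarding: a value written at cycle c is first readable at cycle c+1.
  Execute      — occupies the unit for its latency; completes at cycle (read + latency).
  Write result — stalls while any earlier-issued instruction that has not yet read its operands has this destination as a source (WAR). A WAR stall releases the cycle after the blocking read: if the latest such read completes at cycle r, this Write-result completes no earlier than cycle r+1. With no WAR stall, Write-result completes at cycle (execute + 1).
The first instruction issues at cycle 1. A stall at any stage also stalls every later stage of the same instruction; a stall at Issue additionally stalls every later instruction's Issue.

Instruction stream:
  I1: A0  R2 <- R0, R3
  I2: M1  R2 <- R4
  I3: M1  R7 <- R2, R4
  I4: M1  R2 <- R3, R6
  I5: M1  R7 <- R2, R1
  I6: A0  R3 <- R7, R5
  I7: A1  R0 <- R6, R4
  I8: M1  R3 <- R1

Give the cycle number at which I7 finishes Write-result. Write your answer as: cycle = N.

cycle = 35

t=1  issue I1 (A0)
t=2  I1 read-ops
t=3  I1 finished on A0
t=4  I1→R2
t=5  issue I2 (M1)
t=6  I2 read-ops
t=11  I2 finished on M1
t=12  I2→R2
t=13  issue I3 (M1)
t=14  I3 read-ops
t=19  I3 finished on M1
t=20  I3→R7
t=21  issue I4 (M1)
t=22  I4 read-ops
t=27  I4 finished on M1
t=28  I4→R2
t=29  issue I5 (M1)
t=30  I5 read-ops, issue I6 (A0)
t=31  issue I7 (A1)
t=32  I7 read-ops
t=34  I7 finished on A1
t=35  I5 finished on M1, I7→R0
t=36  I5→R7
t=37  I6 read-ops
t=38  I6 finished on A0
t=39  I6→R3
t=40  issue I8 (M1)
t=41  I8 read-ops
t=46  I8 finished on M1
t=47  I8→R3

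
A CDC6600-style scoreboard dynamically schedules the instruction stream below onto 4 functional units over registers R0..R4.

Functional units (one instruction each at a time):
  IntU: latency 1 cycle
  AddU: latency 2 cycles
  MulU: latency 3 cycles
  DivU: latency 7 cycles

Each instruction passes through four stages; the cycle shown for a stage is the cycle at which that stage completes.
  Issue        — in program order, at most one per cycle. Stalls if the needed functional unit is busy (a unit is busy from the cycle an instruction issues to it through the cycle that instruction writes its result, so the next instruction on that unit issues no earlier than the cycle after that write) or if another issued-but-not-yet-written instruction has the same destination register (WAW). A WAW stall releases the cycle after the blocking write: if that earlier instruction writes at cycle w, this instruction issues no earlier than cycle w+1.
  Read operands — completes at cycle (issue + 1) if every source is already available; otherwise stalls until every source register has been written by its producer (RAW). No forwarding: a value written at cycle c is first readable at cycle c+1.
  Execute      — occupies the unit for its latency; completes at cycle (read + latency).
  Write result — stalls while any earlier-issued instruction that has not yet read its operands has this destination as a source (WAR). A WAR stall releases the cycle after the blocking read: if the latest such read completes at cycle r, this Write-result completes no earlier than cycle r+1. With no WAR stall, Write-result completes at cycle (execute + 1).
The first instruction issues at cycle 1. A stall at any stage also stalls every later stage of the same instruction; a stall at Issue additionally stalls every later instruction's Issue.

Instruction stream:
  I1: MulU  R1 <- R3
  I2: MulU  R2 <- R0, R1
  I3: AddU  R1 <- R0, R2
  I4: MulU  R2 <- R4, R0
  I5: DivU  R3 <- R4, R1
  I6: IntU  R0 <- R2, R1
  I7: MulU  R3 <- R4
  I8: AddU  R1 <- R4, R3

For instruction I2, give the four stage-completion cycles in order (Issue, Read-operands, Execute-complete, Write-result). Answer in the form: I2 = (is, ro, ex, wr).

t=1  I1→MulU
t=2  I1 RO
t=5  I1 EX
t=6  I1 WR R1
t=7  I2→MulU
t=8  I2 RO, I3→AddU
t=11  I2 EX
t=12  I2 WR R2
t=13  I3 RO, I4→MulU
t=14  I4 RO, I5→DivU
t=15  I3 EX, I6→IntU
t=16  I3 WR R1
t=17  I4 EX, I5 RO
t=18  I4 WR R2
t=19  I6 RO
t=20  I6 EX
t=21  I6 WR R0
t=24  I5 EX
t=25  I5 WR R3
t=26  I7→MulU
t=27  I7 RO, I8→AddU
t=30  I7 EX
t=31  I7 WR R3
t=32  I8 RO
t=34  I8 EX
t=35  I8 WR R1

I2 = (7, 8, 11, 12)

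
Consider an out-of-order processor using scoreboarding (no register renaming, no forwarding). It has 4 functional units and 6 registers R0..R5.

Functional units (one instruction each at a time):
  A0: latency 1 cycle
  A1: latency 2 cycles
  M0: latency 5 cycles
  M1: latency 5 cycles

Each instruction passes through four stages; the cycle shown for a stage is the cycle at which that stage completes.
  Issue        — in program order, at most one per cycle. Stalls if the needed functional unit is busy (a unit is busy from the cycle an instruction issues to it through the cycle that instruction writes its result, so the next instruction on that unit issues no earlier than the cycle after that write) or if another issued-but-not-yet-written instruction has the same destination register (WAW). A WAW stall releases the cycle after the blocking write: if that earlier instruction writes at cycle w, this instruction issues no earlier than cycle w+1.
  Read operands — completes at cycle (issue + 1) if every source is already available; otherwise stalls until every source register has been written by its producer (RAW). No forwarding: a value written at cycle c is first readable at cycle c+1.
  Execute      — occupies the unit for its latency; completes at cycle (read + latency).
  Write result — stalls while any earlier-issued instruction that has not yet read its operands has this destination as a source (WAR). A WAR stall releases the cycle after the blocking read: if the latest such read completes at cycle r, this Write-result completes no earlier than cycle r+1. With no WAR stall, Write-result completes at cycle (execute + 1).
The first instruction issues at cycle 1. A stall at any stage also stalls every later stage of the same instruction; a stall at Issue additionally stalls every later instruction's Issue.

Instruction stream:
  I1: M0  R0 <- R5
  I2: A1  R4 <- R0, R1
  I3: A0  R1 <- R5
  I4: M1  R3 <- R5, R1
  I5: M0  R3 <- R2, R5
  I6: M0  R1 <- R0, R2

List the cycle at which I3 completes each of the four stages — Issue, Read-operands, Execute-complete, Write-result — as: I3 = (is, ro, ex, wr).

I3 = (3, 4, 5, 10)

1) issue 1, read 2, done 7, write 8
2) issue 2, read 9, done 11, write 12  <RAW R0: wait I1 write@8>
3) issue 3, read 4, done 5, write 10  <WAR R1: wait I2 read@9>
4) issue 4, read 11, done 16, write 17  <RAW R1: wait I3 write@10>
5) issue 18, read 19, done 24, write 25  <WAW R3: wait I4 write@17>
6) issue 26, read 27, done 32, write 33  <struct: M0 busy until I5 writes@25>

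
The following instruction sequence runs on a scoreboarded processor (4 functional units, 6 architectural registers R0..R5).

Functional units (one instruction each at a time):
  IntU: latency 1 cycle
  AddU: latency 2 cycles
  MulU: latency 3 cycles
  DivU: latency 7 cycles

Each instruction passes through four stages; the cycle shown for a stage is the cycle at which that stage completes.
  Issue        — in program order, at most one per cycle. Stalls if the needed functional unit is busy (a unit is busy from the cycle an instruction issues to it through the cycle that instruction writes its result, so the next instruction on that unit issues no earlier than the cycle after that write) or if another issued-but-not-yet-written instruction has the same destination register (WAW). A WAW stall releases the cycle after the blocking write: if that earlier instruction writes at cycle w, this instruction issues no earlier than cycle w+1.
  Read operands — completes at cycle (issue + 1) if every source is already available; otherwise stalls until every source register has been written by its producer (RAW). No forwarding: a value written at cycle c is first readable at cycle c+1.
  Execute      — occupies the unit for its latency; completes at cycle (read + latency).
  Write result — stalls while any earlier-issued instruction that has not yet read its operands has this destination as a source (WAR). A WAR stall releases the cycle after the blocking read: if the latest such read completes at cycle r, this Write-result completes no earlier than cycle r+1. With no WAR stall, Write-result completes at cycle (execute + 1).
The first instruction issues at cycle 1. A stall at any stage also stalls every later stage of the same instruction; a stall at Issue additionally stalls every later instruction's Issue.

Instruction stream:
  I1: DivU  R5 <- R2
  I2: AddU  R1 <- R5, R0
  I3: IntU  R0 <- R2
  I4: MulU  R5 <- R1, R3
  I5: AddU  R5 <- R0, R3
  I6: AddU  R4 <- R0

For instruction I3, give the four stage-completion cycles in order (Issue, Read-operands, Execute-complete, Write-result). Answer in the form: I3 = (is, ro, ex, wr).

I3 = (3, 4, 5, 12)

c1: I1→DivU
c2: I1 RO · I2→AddU
c3: I3→IntU
c4: I3 RO
c5: I3 EX
c9: I1 EX
c10: I1 WR R5
c11: I2 RO · I4→MulU
c12: I3 WR R0
c13: I2 EX
c14: I2 WR R1
c15: I4 RO
c18: I4 EX
c19: I4 WR R5
c20: I5→AddU
c21: I5 RO
c23: I5 EX
c24: I5 WR R5
c25: I6→AddU
c26: I6 RO
c28: I6 EX
c29: I6 WR R4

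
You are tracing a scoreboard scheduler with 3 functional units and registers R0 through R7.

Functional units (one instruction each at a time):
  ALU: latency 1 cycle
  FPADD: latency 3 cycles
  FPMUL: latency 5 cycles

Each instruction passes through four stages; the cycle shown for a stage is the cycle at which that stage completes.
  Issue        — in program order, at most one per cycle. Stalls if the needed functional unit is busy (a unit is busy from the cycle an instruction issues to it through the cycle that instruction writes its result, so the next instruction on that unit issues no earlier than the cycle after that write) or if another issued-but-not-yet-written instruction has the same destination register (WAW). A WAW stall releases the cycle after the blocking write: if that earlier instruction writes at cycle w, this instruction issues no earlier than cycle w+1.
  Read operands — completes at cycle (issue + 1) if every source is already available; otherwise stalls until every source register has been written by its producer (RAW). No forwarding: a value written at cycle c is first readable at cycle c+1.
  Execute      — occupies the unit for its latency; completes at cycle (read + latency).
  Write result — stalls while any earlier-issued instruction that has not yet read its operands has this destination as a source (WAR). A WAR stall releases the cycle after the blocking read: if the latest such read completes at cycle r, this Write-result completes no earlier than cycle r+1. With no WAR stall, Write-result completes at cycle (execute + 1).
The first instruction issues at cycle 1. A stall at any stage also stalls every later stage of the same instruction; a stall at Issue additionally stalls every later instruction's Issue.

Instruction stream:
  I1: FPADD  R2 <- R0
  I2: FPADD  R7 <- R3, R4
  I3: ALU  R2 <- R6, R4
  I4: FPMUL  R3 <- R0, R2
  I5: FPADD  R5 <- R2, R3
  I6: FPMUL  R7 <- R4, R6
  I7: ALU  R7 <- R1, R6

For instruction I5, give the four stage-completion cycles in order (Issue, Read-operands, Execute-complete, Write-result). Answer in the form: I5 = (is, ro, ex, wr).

I5 = (13, 19, 22, 23)

I1  is:1  ro:2  ex:5  wr:6
I2  is:7  ro:8  ex:11  wr:12  — struct: FPADD busy until I1 writes@6
I3  is:8  ro:9  ex:10  wr:11
I4  is:9  ro:12  ex:17  wr:18  — RAW R2: wait I3 write@11
I5  is:13  ro:19  ex:22  wr:23  — struct: FPADD busy until I2 writes@12, RAW R3: wait I4 write@18
I6  is:19  ro:20  ex:25  wr:26  — struct: FPMUL busy until I4 writes@18
I7  is:27  ro:28  ex:29  wr:30  — WAW R7: wait I6 write@26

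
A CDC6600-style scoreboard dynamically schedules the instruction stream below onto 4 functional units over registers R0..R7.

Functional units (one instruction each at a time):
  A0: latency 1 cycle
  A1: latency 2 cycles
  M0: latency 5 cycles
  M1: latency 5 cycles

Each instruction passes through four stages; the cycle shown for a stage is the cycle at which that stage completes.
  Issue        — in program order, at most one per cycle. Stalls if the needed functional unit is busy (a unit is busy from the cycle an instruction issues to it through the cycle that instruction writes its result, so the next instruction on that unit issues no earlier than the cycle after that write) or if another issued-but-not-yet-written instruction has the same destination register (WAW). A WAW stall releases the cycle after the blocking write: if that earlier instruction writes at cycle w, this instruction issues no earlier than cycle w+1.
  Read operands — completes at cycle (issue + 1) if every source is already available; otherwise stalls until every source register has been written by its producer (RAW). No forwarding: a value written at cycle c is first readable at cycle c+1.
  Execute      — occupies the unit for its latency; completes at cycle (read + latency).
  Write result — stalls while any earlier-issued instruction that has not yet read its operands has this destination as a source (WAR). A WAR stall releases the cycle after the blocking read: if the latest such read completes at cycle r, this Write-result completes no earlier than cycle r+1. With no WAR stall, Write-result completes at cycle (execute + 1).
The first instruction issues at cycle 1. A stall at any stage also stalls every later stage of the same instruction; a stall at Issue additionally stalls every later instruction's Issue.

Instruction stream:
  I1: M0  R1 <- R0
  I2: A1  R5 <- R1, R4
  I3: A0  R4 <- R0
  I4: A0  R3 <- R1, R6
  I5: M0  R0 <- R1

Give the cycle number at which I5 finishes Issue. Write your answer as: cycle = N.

cycle = 12

I1  is:1  ro:2  ex:7  wr:8
I2  is:2  ro:9  ex:11  wr:12  — RAW R1: wait I1 write@8
I3  is:3  ro:4  ex:5  wr:10  — WAR R4: wait I2 read@9
I4  is:11  ro:12  ex:13  wr:14  — struct: A0 busy until I3 writes@10
I5  is:12  ro:13  ex:18  wr:19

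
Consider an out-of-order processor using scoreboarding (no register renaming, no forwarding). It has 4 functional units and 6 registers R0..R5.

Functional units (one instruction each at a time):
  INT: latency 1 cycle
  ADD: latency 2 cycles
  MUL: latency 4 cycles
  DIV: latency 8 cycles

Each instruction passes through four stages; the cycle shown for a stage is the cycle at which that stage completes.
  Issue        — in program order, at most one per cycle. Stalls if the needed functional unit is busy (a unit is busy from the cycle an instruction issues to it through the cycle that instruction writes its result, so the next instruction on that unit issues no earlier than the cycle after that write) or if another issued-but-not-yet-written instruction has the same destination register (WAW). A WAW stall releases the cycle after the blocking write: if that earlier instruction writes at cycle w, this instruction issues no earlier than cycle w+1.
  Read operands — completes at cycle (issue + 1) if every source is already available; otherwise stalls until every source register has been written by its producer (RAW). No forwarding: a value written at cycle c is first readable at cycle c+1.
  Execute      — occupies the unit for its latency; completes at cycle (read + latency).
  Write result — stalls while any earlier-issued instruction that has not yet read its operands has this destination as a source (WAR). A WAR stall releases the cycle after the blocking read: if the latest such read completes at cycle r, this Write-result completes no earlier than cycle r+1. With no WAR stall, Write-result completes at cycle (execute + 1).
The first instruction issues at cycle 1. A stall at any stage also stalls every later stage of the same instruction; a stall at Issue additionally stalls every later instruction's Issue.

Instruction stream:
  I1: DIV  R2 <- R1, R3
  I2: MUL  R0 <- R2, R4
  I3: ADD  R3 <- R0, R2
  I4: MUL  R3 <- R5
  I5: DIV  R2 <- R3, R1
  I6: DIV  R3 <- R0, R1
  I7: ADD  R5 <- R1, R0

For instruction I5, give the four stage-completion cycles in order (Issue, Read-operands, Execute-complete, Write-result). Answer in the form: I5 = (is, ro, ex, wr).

I5 = (23, 29, 37, 38)

t=1  I1→DIV
t=2  I1 RO | I2→MUL
t=3  I3→ADD
t=10  I1 EX
t=11  I1 WR R2
t=12  I2 RO
t=16  I2 EX
t=17  I2 WR R0
t=18  I3 RO
t=20  I3 EX
t=21  I3 WR R3
t=22  I4→MUL
t=23  I4 RO | I5→DIV
t=27  I4 EX
t=28  I4 WR R3
t=29  I5 RO
t=37  I5 EX
t=38  I5 WR R2
t=39  I6→DIV
t=40  I6 RO | I7→ADD
t=41  I7 RO
t=43  I7 EX
t=44  I7 WR R5
t=48  I6 EX
t=49  I6 WR R3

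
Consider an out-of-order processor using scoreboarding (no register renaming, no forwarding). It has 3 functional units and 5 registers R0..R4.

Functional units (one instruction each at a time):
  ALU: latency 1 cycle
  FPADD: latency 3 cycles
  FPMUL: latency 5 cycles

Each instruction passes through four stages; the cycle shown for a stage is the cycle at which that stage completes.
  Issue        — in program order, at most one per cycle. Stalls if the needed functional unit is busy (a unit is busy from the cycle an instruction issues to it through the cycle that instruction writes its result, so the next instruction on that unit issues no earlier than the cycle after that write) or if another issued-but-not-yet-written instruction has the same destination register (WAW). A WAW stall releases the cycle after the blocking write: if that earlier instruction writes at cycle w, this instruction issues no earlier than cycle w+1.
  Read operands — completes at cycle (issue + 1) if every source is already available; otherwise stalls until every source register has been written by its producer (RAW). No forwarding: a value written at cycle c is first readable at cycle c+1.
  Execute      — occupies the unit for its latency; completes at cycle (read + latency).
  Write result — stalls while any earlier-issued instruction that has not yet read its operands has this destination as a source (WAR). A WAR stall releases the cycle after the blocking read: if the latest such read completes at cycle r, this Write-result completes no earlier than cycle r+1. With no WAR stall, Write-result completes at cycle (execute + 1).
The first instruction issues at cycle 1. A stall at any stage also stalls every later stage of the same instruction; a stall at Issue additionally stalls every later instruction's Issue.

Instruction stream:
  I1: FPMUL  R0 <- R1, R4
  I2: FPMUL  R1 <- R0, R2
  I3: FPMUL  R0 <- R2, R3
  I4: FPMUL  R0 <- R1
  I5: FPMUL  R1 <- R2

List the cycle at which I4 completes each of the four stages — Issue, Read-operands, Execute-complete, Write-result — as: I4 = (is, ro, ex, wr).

I1 -> (1, 2, 7, 8)
I2 -> (9, 10, 15, 16)  // struct: FPMUL busy until I1 writes@8
I3 -> (17, 18, 23, 24)  // struct: FPMUL busy until I2 writes@16
I4 -> (25, 26, 31, 32)  // struct: FPMUL busy until I3 writes@24
I5 -> (33, 34, 39, 40)  // struct: FPMUL busy until I4 writes@32

I4 = (25, 26, 31, 32)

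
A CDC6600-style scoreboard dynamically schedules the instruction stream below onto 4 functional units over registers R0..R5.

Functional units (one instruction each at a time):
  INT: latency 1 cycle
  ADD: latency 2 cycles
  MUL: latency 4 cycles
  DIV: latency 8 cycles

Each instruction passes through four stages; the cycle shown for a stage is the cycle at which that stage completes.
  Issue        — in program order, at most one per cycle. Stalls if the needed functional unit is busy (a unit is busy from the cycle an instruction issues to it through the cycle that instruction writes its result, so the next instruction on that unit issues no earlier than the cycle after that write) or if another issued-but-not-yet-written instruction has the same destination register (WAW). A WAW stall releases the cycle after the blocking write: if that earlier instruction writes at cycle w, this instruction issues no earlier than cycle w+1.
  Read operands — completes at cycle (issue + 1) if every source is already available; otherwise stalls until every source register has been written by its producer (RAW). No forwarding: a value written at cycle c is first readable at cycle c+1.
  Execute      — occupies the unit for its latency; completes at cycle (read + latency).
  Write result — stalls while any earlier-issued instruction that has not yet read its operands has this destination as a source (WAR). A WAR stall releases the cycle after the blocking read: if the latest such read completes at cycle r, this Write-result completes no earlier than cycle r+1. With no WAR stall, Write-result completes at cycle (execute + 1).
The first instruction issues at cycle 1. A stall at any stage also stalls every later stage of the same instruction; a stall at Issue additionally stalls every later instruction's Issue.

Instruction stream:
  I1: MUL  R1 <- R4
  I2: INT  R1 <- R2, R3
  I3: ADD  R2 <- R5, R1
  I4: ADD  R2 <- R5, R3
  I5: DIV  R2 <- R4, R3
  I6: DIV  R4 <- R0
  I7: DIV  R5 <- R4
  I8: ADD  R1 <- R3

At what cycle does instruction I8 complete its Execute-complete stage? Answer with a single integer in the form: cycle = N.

I1  is:1  ro:2  ex:6  wr:7
I2  is:8  ro:9  ex:10  wr:11  — WAW R1: wait I1 write@7
I3  is:9  ro:12  ex:14  wr:15  — RAW R1: wait I2 write@11
I4  is:16  ro:17  ex:19  wr:20  — struct: ADD busy until I3 writes@15
I5  is:21  ro:22  ex:30  wr:31  — WAW R2: wait I4 write@20
I6  is:32  ro:33  ex:41  wr:42  — struct: DIV busy until I5 writes@31
I7  is:43  ro:44  ex:52  wr:53  — struct: DIV busy until I6 writes@42
I8  is:44  ro:45  ex:47  wr:48

cycle = 47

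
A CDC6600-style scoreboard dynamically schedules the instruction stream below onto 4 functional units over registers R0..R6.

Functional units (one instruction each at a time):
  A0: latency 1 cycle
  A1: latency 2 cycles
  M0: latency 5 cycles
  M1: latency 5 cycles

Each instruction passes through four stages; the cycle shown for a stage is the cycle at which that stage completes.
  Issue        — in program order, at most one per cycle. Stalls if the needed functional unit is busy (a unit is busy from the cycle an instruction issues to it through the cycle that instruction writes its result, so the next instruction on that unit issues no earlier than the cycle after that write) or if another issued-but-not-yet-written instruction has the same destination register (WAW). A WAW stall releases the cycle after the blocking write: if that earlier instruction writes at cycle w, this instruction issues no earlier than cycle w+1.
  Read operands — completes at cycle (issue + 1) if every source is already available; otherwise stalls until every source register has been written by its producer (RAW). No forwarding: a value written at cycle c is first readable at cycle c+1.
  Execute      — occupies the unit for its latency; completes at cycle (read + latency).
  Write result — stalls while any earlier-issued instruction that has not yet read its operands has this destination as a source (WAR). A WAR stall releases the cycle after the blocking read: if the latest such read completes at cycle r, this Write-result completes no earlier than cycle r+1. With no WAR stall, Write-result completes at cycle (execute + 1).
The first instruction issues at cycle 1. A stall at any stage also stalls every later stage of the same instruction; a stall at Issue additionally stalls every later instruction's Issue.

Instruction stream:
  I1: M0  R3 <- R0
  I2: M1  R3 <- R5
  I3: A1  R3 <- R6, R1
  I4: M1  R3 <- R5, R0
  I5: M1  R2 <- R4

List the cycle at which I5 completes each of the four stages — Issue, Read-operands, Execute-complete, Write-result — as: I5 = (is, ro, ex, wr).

[1] I1 dispatched to M0
[2] I1 operands ready
[7] I1 complete
[8] R3←I1
[9] I2 dispatched to M1
[10] I2 operands ready
[15] I2 complete
[16] R3←I2
[17] I3 dispatched to A1
[18] I3 operands ready
[20] I3 complete
[21] R3←I3
[22] I4 dispatched to M1
[23] I4 operands ready
[28] I4 complete
[29] R3←I4
[30] I5 dispatched to M1
[31] I5 operands ready
[36] I5 complete
[37] R2←I5

I5 = (30, 31, 36, 37)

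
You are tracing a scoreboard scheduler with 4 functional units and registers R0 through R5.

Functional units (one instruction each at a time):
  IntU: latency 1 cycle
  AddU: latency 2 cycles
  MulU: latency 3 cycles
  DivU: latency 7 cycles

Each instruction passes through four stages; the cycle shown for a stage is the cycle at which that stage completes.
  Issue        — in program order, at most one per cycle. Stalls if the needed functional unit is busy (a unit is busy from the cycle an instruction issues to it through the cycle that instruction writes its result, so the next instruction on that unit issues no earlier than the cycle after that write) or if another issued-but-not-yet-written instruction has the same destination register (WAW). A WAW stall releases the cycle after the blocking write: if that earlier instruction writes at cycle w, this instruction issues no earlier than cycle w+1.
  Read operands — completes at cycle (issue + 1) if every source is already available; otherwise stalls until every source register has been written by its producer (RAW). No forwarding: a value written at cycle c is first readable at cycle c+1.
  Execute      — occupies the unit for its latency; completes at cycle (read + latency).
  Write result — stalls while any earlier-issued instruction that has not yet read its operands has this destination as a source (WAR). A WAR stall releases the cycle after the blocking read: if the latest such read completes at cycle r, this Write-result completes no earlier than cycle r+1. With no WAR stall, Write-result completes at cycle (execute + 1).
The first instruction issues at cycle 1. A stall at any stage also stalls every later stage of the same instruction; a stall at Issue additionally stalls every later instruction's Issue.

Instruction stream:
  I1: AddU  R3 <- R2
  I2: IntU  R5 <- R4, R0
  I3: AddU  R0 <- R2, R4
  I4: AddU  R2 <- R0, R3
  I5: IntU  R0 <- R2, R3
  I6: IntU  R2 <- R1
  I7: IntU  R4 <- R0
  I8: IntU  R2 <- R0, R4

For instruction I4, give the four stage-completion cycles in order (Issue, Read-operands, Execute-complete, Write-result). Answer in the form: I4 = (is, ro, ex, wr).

I1  is:1  ro:2  ex:4  wr:5
I2  is:2  ro:3  ex:4  wr:5
I3  is:6  ro:7  ex:9  wr:10  — struct: AddU busy until I1 writes@5
I4  is:11  ro:12  ex:14  wr:15  — struct: AddU busy until I3 writes@10
I5  is:12  ro:16  ex:17  wr:18  — RAW R2: wait I4 write@15
I6  is:19  ro:20  ex:21  wr:22  — struct: IntU busy until I5 writes@18
I7  is:23  ro:24  ex:25  wr:26  — struct: IntU busy until I6 writes@22
I8  is:27  ro:28  ex:29  wr:30  — struct: IntU busy until I7 writes@26

I4 = (11, 12, 14, 15)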